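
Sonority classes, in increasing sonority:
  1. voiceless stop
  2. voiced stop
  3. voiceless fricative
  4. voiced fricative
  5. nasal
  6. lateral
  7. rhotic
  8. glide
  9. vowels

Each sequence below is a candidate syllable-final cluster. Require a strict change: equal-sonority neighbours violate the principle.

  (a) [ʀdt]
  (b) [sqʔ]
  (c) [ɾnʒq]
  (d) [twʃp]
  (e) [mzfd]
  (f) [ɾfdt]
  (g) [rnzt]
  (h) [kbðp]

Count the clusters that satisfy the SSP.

5

(a) 7-2-1 → obeys
(b) 3-1-1 → violates
(c) 7-5-4-1 → obeys
(d) 1-8-3-1 → violates
(e) 5-4-3-2 → obeys
(f) 7-3-2-1 → obeys
(g) 7-5-4-1 → obeys
(h) 1-2-4-1 → violates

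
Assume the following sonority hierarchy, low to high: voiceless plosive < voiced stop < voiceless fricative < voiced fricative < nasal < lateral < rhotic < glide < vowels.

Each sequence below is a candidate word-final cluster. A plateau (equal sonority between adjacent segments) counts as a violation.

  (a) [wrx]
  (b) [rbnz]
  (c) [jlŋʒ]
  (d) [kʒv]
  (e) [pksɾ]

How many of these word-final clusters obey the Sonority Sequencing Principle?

2

(a) [wrx]: profile 8-7-3 — obeys.
(b) [rbnz]: profile 7-2-5-4 — violates.
(c) [jlŋʒ]: profile 8-6-5-4 — obeys.
(d) [kʒv]: profile 1-4-4 — violates.
(e) [pksɾ]: profile 1-1-3-7 — violates.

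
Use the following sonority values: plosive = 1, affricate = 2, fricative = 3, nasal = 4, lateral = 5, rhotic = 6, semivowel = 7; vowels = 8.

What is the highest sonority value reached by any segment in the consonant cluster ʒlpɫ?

5

/ʒ/ is a fricative (sonority 3).
/l/ is a lateral (sonority 5).
/p/ is a plosive (sonority 1).
/ɫ/ is a lateral (sonority 5).
The maximum is 5.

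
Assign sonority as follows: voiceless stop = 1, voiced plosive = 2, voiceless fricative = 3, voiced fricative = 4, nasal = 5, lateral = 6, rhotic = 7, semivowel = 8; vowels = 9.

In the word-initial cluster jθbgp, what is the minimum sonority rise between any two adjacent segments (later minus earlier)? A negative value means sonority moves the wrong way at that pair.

/j/ — semivowel, sonority 8.
/θ/ — voiceless fricative, sonority 3.
/b/ — voiced plosive, sonority 2.
/g/ — voiced plosive, sonority 2.
/p/ — voiceless stop, sonority 1.
/j/→/θ/: change -5.
/θ/→/b/: change -1.
/b/→/g/: change +0.
/g/→/p/: change -1.
Minimum = -5.

-5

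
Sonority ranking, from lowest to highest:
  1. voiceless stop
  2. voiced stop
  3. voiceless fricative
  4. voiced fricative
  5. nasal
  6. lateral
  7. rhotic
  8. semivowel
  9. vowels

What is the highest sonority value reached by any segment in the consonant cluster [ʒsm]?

5

/ʒ/ — voiced fricative, sonority 4.
/s/ — voiceless fricative, sonority 3.
/m/ — nasal, sonority 5.
The maximum is 5.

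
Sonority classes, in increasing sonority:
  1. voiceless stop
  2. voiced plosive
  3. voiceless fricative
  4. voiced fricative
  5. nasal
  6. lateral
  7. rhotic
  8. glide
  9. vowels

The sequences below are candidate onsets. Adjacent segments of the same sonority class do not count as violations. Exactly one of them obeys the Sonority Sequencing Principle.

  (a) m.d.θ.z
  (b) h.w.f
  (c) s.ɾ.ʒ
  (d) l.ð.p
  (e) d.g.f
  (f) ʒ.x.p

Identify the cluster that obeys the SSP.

e

(a) 5-2-3-4 → violates
(b) 3-8-3 → violates
(c) 3-7-4 → violates
(d) 6-4-1 → violates
(e) 2-2-3 → obeys
(f) 4-3-1 → violates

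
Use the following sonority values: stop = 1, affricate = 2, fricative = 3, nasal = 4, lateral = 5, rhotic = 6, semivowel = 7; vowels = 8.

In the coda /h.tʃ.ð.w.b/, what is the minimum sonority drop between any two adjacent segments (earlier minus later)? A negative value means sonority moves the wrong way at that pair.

/h/: fricative = 3.
/tʃ/: affricate = 2.
/ð/: fricative = 3.
/w/: semivowel = 7.
/b/: stop = 1.
/h/→/tʃ/: change +1.
/tʃ/→/ð/: change -1.
/ð/→/w/: change -4.
/w/→/b/: change +6.
Minimum = -4.

-4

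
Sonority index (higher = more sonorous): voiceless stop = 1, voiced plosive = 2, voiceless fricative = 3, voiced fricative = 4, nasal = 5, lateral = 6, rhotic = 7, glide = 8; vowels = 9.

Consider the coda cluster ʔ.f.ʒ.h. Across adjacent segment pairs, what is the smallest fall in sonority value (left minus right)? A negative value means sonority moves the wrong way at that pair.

/ʔ/ is a voiceless stop (sonority 1).
/f/ is a voiceless fricative (sonority 3).
/ʒ/ is a voiced fricative (sonority 4).
/h/ is a voiceless fricative (sonority 3).
/ʔ/→/f/: change -2.
/f/→/ʒ/: change -1.
/ʒ/→/h/: change +1.
Minimum = -2.

-2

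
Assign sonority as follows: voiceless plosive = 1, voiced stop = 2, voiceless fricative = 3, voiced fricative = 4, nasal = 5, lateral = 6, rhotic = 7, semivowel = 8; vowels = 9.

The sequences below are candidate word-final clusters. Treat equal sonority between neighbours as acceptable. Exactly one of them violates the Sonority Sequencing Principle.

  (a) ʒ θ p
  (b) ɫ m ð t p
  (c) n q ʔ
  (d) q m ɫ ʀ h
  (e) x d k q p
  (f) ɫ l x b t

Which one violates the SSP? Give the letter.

d

(a) ʒ θ p: profile 4-3-1 — obeys.
(b) ɫ m ð t p: profile 6-5-4-1-1 — obeys.
(c) n q ʔ: profile 5-1-1 — obeys.
(d) q m ɫ ʀ h: profile 1-5-6-7-3 — violates.
(e) x d k q p: profile 3-2-1-1-1 — obeys.
(f) ɫ l x b t: profile 6-6-3-2-1 — obeys.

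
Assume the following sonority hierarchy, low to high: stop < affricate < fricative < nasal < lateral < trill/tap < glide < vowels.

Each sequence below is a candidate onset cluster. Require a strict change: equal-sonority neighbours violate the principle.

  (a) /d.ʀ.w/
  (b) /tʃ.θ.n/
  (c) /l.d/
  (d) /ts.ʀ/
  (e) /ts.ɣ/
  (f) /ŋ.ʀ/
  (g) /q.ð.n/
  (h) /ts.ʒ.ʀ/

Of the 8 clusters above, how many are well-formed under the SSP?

(a) 1-6-7 → obeys
(b) 2-3-4 → obeys
(c) 5-1 → violates
(d) 2-6 → obeys
(e) 2-3 → obeys
(f) 4-6 → obeys
(g) 1-3-4 → obeys
(h) 2-3-6 → obeys

7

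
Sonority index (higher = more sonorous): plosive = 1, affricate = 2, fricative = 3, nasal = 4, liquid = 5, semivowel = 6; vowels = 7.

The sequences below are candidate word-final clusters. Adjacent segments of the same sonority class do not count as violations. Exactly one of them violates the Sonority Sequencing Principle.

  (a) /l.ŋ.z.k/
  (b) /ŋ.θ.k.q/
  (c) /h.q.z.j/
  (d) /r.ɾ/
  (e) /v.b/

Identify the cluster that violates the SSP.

c

(a) sonority 5-4-3-1: well-formed.
(b) sonority 4-3-1-1: well-formed.
(c) sonority 3-1-3-6: ill-formed.
(d) sonority 5-5: well-formed.
(e) sonority 3-1: well-formed.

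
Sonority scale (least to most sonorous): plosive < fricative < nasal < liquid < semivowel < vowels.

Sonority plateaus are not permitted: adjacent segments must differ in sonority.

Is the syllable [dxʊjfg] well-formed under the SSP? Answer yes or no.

yes

Onset: /d/ is a plosive (sonority 1), /x/ is a fricative (sonority 2); then the nucleus /ʊ/ (sonority 6).
Onset profile 1-2-6 — rises to the nucleus.
Coda: /j/ is a semivowel (sonority 5), /f/ is a fricative (sonority 2), /g/ is a plosive (sonority 1).
Coda profile 6-5-2-1 — falls from the nucleus.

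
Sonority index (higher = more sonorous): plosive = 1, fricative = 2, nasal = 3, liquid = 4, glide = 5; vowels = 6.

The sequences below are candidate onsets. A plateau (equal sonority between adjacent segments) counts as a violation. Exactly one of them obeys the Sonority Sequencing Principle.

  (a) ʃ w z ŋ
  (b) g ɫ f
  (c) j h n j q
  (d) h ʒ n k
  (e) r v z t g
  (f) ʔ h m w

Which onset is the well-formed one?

(a) 2-5-2-3 → violates
(b) 1-4-2 → violates
(c) 5-2-3-5-1 → violates
(d) 2-2-3-1 → violates
(e) 4-2-2-1-1 → violates
(f) 1-2-3-5 → obeys

f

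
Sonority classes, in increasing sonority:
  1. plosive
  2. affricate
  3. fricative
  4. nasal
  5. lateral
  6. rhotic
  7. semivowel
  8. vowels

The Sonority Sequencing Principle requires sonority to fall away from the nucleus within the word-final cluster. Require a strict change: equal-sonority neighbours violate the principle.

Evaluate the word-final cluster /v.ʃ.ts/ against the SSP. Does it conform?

no

/v/ is a fricative (sonority 3).
/ʃ/ is a fricative (sonority 3).
/ts/ is an affricate (sonority 2).
The profile is 3-3-2. Between /v/ (3) and /ʃ/ (3) sonority does not fall, so the cluster violates the SSP.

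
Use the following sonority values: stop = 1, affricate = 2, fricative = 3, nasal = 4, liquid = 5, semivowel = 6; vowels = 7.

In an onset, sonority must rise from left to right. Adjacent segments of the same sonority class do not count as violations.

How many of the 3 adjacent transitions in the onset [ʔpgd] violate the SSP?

0

/ʔ/ — stop, sonority 1.
/p/ — stop, sonority 1.
/g/ — stop, sonority 1.
/d/ — stop, sonority 1.
/ʔ/→/p/: 1→1 (plateau, allowed) — ok.
/p/→/g/: 1→1 (plateau, allowed) — ok.
/g/→/d/: 1→1 (plateau, allowed) — ok.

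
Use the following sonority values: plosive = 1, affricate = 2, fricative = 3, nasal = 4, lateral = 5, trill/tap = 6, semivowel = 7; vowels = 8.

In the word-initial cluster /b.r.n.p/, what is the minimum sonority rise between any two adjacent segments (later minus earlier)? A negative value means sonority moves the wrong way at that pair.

/b/ — plosive, sonority 1.
/r/ — trill/tap, sonority 6.
/n/ — nasal, sonority 4.
/p/ — plosive, sonority 1.
/b/→/r/: change +5.
/r/→/n/: change -2.
/n/→/p/: change -3.
Minimum = -3.

-3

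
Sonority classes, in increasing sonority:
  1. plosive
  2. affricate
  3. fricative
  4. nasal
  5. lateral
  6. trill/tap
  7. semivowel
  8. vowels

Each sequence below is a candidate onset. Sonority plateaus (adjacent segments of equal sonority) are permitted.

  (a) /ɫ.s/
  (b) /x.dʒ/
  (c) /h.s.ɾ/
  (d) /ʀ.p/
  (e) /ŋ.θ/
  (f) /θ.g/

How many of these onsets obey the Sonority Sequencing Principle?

(a) /ɫ.s/: profile 5-3 — violates.
(b) /x.dʒ/: profile 3-2 — violates.
(c) /h.s.ɾ/: profile 3-3-6 — obeys.
(d) /ʀ.p/: profile 6-1 — violates.
(e) /ŋ.θ/: profile 4-3 — violates.
(f) /θ.g/: profile 3-1 — violates.

1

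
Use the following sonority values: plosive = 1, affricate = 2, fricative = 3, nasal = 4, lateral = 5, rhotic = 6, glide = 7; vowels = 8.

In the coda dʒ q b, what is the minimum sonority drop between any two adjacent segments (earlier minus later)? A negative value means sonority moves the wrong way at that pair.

/dʒ/ is an affricate (sonority 2).
/q/ is a plosive (sonority 1).
/b/ is a plosive (sonority 1).
/dʒ/→/q/: change +1.
/q/→/b/: change +0.
Minimum = 0.

0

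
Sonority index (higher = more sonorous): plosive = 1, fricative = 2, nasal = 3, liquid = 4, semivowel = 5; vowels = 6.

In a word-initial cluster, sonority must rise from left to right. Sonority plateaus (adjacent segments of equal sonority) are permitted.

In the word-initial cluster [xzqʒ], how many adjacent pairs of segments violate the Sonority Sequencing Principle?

1

/x/ is a fricative (sonority 2).
/z/ is a fricative (sonority 2).
/q/ is a plosive (sonority 1).
/ʒ/ is a fricative (sonority 2).
/x/→/z/: 2→2 (plateau, allowed) — ok.
/z/→/q/: 2→1 (does not rise) — violation.
/q/→/ʒ/: 1→2 (rises) — ok.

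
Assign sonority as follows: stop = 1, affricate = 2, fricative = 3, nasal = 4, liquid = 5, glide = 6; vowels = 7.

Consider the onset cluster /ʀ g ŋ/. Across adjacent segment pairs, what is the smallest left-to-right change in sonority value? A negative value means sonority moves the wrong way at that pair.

-4

/ʀ/ is a liquid (sonority 5).
/g/ is a stop (sonority 1).
/ŋ/ is a nasal (sonority 4).
/ʀ/→/g/: change -4.
/g/→/ŋ/: change +3.
Minimum = -4.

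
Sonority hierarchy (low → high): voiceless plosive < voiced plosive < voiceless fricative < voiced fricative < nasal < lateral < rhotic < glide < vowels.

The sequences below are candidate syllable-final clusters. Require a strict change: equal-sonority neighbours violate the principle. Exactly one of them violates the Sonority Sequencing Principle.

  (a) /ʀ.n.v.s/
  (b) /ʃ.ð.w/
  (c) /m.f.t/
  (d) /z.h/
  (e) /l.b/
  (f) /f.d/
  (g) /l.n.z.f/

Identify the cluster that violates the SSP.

(a) /ʀ.n.v.s/: profile 7-5-4-3 — obeys.
(b) /ʃ.ð.w/: profile 3-4-8 — violates.
(c) /m.f.t/: profile 5-3-1 — obeys.
(d) /z.h/: profile 4-3 — obeys.
(e) /l.b/: profile 6-2 — obeys.
(f) /f.d/: profile 3-2 — obeys.
(g) /l.n.z.f/: profile 6-5-4-3 — obeys.

b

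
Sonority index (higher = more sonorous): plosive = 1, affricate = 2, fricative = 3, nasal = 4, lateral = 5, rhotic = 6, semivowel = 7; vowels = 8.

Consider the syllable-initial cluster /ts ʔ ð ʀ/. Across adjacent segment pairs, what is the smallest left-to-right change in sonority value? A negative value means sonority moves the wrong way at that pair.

/ts/: affricate = 2.
/ʔ/: plosive = 1.
/ð/: fricative = 3.
/ʀ/: rhotic = 6.
/ts/→/ʔ/: change -1.
/ʔ/→/ð/: change +2.
/ð/→/ʀ/: change +3.
Minimum = -1.

-1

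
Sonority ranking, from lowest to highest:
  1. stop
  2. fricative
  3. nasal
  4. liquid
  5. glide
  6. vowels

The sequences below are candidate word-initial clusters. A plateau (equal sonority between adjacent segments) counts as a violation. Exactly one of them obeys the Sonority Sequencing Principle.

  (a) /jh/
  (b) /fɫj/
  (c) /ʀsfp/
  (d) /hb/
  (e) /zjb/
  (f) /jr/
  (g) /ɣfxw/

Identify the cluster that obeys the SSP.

(a) sonority 5-2: ill-formed.
(b) sonority 2-4-5: well-formed.
(c) sonority 4-2-2-1: ill-formed.
(d) sonority 2-1: ill-formed.
(e) sonority 2-5-1: ill-formed.
(f) sonority 5-4: ill-formed.
(g) sonority 2-2-2-5: ill-formed.

b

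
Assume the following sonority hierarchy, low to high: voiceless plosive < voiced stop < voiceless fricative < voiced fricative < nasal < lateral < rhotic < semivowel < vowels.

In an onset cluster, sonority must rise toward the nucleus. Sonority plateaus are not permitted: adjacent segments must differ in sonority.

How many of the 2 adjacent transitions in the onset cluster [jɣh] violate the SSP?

/j/: semivowel = 8.
/ɣ/: voiced fricative = 4.
/h/: voiceless fricative = 3.
/j/→/ɣ/: 8→4 (does not rise) — violation.
/ɣ/→/h/: 4→3 (does not rise) — violation.

2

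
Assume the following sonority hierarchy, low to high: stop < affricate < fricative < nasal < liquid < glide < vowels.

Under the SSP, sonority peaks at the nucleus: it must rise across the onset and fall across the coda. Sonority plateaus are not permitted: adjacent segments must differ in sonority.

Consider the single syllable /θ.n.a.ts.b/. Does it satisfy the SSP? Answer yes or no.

Onset: /θ/ is a fricative (sonority 3), /n/ is a nasal (sonority 4); then the nucleus /a/ (sonority 7).
Onset profile 3-4-7 — rises to the nucleus.
Coda: /ts/ is an affricate (sonority 2), /b/ is a stop (sonority 1).
Coda profile 7-2-1 — falls from the nucleus.

yes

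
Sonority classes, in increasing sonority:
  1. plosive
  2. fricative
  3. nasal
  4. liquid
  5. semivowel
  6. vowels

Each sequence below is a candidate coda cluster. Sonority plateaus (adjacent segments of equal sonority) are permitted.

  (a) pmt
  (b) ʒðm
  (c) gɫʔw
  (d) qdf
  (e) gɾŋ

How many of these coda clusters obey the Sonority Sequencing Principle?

(a) pmt: profile 1-3-1 — violates.
(b) ʒðm: profile 2-2-3 — violates.
(c) gɫʔw: profile 1-4-1-5 — violates.
(d) qdf: profile 1-1-2 — violates.
(e) gɾŋ: profile 1-4-3 — violates.

0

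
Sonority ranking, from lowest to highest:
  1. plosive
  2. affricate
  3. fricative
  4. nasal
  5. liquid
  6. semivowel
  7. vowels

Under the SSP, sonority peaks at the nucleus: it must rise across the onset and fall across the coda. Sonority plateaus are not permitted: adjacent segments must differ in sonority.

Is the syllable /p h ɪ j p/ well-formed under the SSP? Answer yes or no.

yes

Onset: /p/ is a plosive (sonority 1), /h/ is a fricative (sonority 3); then the nucleus /ɪ/ (sonority 7).
Onset profile 1-3-7 — rises to the nucleus.
Coda: /j/ is a semivowel (sonority 6), /p/ is a plosive (sonority 1).
Coda profile 7-6-1 — falls from the nucleus.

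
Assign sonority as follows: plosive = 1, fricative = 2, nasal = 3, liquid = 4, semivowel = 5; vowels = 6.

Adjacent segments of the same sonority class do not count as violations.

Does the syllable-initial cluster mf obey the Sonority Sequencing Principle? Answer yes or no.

no

/m/: nasal = 3.
/f/: fricative = 2.
The profile is 3-2. Between /m/ (3) and /f/ (2) sonority does not rise, so the cluster violates the SSP.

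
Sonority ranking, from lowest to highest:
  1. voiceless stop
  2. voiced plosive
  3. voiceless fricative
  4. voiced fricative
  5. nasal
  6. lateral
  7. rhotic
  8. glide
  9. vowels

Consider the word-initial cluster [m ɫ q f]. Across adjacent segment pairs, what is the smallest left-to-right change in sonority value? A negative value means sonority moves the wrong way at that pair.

/m/ — nasal, sonority 5.
/ɫ/ — lateral, sonority 6.
/q/ — voiceless stop, sonority 1.
/f/ — voiceless fricative, sonority 3.
/m/→/ɫ/: change +1.
/ɫ/→/q/: change -5.
/q/→/f/: change +2.
Minimum = -5.

-5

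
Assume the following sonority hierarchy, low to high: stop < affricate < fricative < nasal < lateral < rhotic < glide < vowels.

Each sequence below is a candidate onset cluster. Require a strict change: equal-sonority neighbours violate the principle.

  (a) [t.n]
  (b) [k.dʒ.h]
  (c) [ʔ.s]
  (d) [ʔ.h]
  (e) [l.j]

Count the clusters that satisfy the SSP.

5

(a) [t.n]: profile 1-4 — obeys.
(b) [k.dʒ.h]: profile 1-2-3 — obeys.
(c) [ʔ.s]: profile 1-3 — obeys.
(d) [ʔ.h]: profile 1-3 — obeys.
(e) [l.j]: profile 5-7 — obeys.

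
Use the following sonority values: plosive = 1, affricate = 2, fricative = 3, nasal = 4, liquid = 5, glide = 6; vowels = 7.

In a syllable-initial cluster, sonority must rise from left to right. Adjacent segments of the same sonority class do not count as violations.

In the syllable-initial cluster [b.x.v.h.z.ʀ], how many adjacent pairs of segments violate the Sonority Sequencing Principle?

0

/b/ is a plosive (sonority 1).
/x/ is a fricative (sonority 3).
/v/ is a fricative (sonority 3).
/h/ is a fricative (sonority 3).
/z/ is a fricative (sonority 3).
/ʀ/ is a liquid (sonority 5).
/b/→/x/: 1→3 (rises) — ok.
/x/→/v/: 3→3 (plateau, allowed) — ok.
/v/→/h/: 3→3 (plateau, allowed) — ok.
/h/→/z/: 3→3 (plateau, allowed) — ok.
/z/→/ʀ/: 3→5 (rises) — ok.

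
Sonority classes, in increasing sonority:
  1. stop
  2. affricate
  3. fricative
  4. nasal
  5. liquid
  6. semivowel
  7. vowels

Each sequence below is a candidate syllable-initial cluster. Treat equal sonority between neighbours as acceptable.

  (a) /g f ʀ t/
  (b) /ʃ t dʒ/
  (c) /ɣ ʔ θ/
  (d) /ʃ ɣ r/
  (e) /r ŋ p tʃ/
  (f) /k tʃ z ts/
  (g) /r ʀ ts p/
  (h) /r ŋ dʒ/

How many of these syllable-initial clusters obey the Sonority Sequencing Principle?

(a) /g f ʀ t/: profile 1-3-5-1 — violates.
(b) /ʃ t dʒ/: profile 3-1-2 — violates.
(c) /ɣ ʔ θ/: profile 3-1-3 — violates.
(d) /ʃ ɣ r/: profile 3-3-5 — obeys.
(e) /r ŋ p tʃ/: profile 5-4-1-2 — violates.
(f) /k tʃ z ts/: profile 1-2-3-2 — violates.
(g) /r ʀ ts p/: profile 5-5-2-1 — violates.
(h) /r ŋ dʒ/: profile 5-4-2 — violates.

1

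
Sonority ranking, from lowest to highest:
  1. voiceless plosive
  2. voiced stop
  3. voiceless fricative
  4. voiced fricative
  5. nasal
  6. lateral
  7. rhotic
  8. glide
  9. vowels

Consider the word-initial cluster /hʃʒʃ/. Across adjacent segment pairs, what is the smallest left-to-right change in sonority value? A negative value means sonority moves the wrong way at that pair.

-1

/h/ — voiceless fricative, sonority 3.
/ʃ/ — voiceless fricative, sonority 3.
/ʒ/ — voiced fricative, sonority 4.
/ʃ/ — voiceless fricative, sonority 3.
/h/→/ʃ/: change +0.
/ʃ/→/ʒ/: change +1.
/ʒ/→/ʃ/: change -1.
Minimum = -1.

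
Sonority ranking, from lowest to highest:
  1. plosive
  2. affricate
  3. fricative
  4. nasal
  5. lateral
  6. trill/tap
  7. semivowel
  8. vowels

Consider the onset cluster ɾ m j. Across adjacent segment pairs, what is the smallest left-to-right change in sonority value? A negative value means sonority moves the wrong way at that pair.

/ɾ/ — trill/tap, sonority 6.
/m/ — nasal, sonority 4.
/j/ — semivowel, sonority 7.
/ɾ/→/m/: change -2.
/m/→/j/: change +3.
Minimum = -2.

-2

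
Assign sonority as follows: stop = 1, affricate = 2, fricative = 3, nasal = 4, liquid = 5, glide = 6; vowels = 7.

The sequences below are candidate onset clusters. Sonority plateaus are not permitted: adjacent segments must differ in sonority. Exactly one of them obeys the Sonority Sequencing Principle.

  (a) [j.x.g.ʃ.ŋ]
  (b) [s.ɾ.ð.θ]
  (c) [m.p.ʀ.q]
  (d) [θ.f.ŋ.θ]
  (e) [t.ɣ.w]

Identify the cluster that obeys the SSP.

e

(a) sonority 6-3-1-3-4: ill-formed.
(b) sonority 3-5-3-3: ill-formed.
(c) sonority 4-1-5-1: ill-formed.
(d) sonority 3-3-4-3: ill-formed.
(e) sonority 1-3-6: well-formed.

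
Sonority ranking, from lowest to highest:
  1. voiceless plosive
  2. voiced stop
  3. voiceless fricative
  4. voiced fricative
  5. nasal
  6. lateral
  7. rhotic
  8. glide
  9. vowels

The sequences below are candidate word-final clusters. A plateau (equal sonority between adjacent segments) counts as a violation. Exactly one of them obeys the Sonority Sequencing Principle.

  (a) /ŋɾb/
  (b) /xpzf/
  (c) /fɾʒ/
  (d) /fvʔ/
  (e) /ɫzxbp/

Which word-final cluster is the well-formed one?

(a) 5-7-2 → violates
(b) 3-1-4-3 → violates
(c) 3-7-4 → violates
(d) 3-4-1 → violates
(e) 6-4-3-2-1 → obeys

e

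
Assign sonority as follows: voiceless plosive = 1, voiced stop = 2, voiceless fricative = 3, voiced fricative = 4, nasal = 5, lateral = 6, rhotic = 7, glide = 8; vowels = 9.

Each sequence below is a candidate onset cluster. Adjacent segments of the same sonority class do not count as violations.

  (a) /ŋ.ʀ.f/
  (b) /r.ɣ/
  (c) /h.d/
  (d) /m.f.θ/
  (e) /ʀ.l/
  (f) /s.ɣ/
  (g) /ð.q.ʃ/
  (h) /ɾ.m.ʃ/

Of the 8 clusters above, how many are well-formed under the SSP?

(a) sonority 5-7-3: ill-formed.
(b) sonority 7-4: ill-formed.
(c) sonority 3-2: ill-formed.
(d) sonority 5-3-3: ill-formed.
(e) sonority 7-6: ill-formed.
(f) sonority 3-4: well-formed.
(g) sonority 4-1-3: ill-formed.
(h) sonority 7-5-3: ill-formed.

1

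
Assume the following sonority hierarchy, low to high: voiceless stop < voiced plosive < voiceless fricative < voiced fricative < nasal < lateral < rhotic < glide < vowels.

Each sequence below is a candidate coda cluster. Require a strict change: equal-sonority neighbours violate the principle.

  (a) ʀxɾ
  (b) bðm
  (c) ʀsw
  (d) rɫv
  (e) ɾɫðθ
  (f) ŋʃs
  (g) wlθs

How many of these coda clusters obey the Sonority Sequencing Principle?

(a) sonority 7-3-7: ill-formed.
(b) sonority 2-4-5: ill-formed.
(c) sonority 7-3-8: ill-formed.
(d) sonority 7-6-4: well-formed.
(e) sonority 7-6-4-3: well-formed.
(f) sonority 5-3-3: ill-formed.
(g) sonority 8-6-3-3: ill-formed.

2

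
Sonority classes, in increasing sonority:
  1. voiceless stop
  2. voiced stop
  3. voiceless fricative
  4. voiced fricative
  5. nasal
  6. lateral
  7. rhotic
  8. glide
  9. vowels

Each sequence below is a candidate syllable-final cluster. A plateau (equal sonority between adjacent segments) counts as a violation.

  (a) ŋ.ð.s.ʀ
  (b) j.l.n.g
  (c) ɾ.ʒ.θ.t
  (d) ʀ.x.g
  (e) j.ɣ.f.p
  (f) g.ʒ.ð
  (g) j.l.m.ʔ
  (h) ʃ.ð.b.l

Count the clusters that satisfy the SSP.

5

(a) sonority 5-4-3-7: ill-formed.
(b) sonority 8-6-5-2: well-formed.
(c) sonority 7-4-3-1: well-formed.
(d) sonority 7-3-2: well-formed.
(e) sonority 8-4-3-1: well-formed.
(f) sonority 2-4-4: ill-formed.
(g) sonority 8-6-5-1: well-formed.
(h) sonority 3-4-2-6: ill-formed.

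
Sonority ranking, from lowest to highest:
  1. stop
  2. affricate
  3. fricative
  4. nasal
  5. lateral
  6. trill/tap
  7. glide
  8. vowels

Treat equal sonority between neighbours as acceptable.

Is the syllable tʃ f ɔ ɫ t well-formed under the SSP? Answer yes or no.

yes

Onset: /tʃ/ is an affricate (sonority 2), /f/ is a fricative (sonority 3); then the nucleus /ɔ/ (sonority 8).
Onset profile 2-3-8 — rises to the nucleus.
Coda: /ɫ/ is a lateral (sonority 5), /t/ is a stop (sonority 1).
Coda profile 8-5-1 — falls from the nucleus.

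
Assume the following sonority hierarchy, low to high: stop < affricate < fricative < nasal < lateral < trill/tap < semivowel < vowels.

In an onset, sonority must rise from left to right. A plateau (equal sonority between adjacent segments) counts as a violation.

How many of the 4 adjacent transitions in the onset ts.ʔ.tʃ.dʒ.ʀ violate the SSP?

/ts/ is an affricate (sonority 2).
/ʔ/ is a stop (sonority 1).
/tʃ/ is an affricate (sonority 2).
/dʒ/ is an affricate (sonority 2).
/ʀ/ is a trill/tap (sonority 6).
/ts/→/ʔ/: 2→1 (does not rise) — violation.
/ʔ/→/tʃ/: 1→2 (rises) — ok.
/tʃ/→/dʒ/: 2→2 (plateau) — violation.
/dʒ/→/ʀ/: 2→6 (rises) — ok.

2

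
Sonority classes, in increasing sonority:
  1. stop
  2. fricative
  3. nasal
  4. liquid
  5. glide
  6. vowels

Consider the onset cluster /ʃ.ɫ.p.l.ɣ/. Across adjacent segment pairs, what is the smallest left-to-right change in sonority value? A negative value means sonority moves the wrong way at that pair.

-3

/ʃ/: fricative = 2.
/ɫ/: liquid = 4.
/p/: stop = 1.
/l/: liquid = 4.
/ɣ/: fricative = 2.
/ʃ/→/ɫ/: change +2.
/ɫ/→/p/: change -3.
/p/→/l/: change +3.
/l/→/ɣ/: change -2.
Minimum = -3.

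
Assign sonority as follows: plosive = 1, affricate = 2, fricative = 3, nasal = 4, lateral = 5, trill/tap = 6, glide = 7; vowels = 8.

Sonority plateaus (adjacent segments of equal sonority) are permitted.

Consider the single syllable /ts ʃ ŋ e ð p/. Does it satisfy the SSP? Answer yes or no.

Onset: /ts/ is an affricate (sonority 2), /ʃ/ is a fricative (sonority 3), /ŋ/ is a nasal (sonority 4); then the nucleus /e/ (sonority 8).
Onset profile 2-3-4-8 — rises to the nucleus.
Coda: /ð/ is a fricative (sonority 3), /p/ is a plosive (sonority 1).
Coda profile 8-3-1 — falls from the nucleus.

yes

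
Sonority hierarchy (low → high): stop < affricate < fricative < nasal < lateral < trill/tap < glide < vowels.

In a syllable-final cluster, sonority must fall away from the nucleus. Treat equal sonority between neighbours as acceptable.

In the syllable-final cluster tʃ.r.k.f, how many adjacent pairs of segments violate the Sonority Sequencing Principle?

/tʃ/ is an affricate (sonority 2).
/r/ is a trill/tap (sonority 6).
/k/ is a stop (sonority 1).
/f/ is a fricative (sonority 3).
/tʃ/→/r/: 2→6 (does not fall) — violation.
/r/→/k/: 6→1 (falls) — ok.
/k/→/f/: 1→3 (does not fall) — violation.

2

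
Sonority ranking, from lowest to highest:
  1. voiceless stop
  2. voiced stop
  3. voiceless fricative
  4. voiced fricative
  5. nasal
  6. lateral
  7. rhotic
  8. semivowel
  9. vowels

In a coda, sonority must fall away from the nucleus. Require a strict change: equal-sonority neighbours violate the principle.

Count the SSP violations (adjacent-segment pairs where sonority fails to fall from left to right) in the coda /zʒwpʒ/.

/z/ is a voiced fricative (sonority 4).
/ʒ/ is a voiced fricative (sonority 4).
/w/ is a semivowel (sonority 8).
/p/ is a voiceless stop (sonority 1).
/ʒ/ is a voiced fricative (sonority 4).
/z/→/ʒ/: 4→4 (plateau) — violation.
/ʒ/→/w/: 4→8 (does not fall) — violation.
/w/→/p/: 8→1 (falls) — ok.
/p/→/ʒ/: 1→4 (does not fall) — violation.

3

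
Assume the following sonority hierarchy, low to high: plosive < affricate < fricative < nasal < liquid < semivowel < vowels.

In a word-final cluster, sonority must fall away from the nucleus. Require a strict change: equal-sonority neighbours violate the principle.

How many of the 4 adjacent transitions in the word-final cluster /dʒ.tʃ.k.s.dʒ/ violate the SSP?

/dʒ/ is an affricate (sonority 2).
/tʃ/ is an affricate (sonority 2).
/k/ is a plosive (sonority 1).
/s/ is a fricative (sonority 3).
/dʒ/ is an affricate (sonority 2).
/dʒ/→/tʃ/: 2→2 (plateau) — violation.
/tʃ/→/k/: 2→1 (falls) — ok.
/k/→/s/: 1→3 (does not fall) — violation.
/s/→/dʒ/: 3→2 (falls) — ok.

2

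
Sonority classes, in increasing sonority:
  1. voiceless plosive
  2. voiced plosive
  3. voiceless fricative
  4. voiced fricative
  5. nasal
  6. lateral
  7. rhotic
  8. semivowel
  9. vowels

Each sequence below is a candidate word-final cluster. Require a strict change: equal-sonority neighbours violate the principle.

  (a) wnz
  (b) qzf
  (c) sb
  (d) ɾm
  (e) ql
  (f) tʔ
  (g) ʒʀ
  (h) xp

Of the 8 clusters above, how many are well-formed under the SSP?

(a) wnz: profile 8-5-4 — obeys.
(b) qzf: profile 1-4-3 — violates.
(c) sb: profile 3-2 — obeys.
(d) ɾm: profile 7-5 — obeys.
(e) ql: profile 1-6 — violates.
(f) tʔ: profile 1-1 — violates.
(g) ʒʀ: profile 4-7 — violates.
(h) xp: profile 3-1 — obeys.

4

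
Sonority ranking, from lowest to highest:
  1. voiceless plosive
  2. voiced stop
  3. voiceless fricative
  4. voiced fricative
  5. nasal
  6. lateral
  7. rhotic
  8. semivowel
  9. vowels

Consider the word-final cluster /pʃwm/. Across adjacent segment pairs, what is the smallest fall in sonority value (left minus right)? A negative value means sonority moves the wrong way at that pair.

/p/ — voiceless plosive, sonority 1.
/ʃ/ — voiceless fricative, sonority 3.
/w/ — semivowel, sonority 8.
/m/ — nasal, sonority 5.
/p/→/ʃ/: change -2.
/ʃ/→/w/: change -5.
/w/→/m/: change +3.
Minimum = -5.

-5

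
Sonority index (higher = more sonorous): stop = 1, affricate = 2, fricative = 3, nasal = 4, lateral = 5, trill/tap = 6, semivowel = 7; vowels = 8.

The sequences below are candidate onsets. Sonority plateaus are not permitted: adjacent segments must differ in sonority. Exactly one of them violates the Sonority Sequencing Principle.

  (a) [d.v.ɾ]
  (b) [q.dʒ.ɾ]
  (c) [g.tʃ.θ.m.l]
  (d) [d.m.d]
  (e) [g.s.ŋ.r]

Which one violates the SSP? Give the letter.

d

(a) [d.v.ɾ]: profile 1-3-6 — obeys.
(b) [q.dʒ.ɾ]: profile 1-2-6 — obeys.
(c) [g.tʃ.θ.m.l]: profile 1-2-3-4-5 — obeys.
(d) [d.m.d]: profile 1-4-1 — violates.
(e) [g.s.ŋ.r]: profile 1-3-4-6 — obeys.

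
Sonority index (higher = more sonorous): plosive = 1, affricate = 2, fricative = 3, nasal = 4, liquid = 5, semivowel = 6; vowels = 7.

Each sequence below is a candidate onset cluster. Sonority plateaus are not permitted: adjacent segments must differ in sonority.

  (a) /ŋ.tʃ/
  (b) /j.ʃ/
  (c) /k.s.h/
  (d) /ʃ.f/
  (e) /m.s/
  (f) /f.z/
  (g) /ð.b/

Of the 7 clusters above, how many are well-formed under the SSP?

(a) 4-2 → violates
(b) 6-3 → violates
(c) 1-3-3 → violates
(d) 3-3 → violates
(e) 4-3 → violates
(f) 3-3 → violates
(g) 3-1 → violates

0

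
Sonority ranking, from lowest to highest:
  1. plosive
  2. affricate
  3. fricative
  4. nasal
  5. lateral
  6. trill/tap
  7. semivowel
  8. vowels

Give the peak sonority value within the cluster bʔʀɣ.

/b/ — plosive, sonority 1.
/ʔ/ — plosive, sonority 1.
/ʀ/ — trill/tap, sonority 6.
/ɣ/ — fricative, sonority 3.
The maximum is 6.

6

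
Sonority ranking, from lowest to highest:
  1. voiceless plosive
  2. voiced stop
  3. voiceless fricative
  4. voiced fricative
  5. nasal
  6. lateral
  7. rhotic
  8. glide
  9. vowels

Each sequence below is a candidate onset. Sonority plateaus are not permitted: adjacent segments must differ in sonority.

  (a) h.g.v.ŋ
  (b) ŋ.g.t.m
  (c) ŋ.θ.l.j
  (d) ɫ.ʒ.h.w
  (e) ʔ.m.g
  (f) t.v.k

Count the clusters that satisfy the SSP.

(a) sonority 3-2-4-5: ill-formed.
(b) sonority 5-2-1-5: ill-formed.
(c) sonority 5-3-6-8: ill-formed.
(d) sonority 6-4-3-8: ill-formed.
(e) sonority 1-5-2: ill-formed.
(f) sonority 1-4-1: ill-formed.

0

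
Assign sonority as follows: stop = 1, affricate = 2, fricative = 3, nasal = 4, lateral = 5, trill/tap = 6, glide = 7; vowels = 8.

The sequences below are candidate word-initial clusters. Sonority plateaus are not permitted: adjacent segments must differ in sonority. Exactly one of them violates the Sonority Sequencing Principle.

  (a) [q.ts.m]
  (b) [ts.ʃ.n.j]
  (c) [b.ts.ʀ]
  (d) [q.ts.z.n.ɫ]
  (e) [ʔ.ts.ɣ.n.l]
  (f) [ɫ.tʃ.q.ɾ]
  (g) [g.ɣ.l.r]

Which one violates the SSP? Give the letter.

f

(a) [q.ts.m]: profile 1-2-4 — obeys.
(b) [ts.ʃ.n.j]: profile 2-3-4-7 — obeys.
(c) [b.ts.ʀ]: profile 1-2-6 — obeys.
(d) [q.ts.z.n.ɫ]: profile 1-2-3-4-5 — obeys.
(e) [ʔ.ts.ɣ.n.l]: profile 1-2-3-4-5 — obeys.
(f) [ɫ.tʃ.q.ɾ]: profile 5-2-1-6 — violates.
(g) [g.ɣ.l.r]: profile 1-3-5-6 — obeys.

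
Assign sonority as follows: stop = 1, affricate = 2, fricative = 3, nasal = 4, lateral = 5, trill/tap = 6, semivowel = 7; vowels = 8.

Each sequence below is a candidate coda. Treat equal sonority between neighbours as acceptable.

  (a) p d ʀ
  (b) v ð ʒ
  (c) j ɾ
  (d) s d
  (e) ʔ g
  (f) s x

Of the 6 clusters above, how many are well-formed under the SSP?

5

(a) p d ʀ: profile 1-1-6 — violates.
(b) v ð ʒ: profile 3-3-3 — obeys.
(c) j ɾ: profile 7-6 — obeys.
(d) s d: profile 3-1 — obeys.
(e) ʔ g: profile 1-1 — obeys.
(f) s x: profile 3-3 — obeys.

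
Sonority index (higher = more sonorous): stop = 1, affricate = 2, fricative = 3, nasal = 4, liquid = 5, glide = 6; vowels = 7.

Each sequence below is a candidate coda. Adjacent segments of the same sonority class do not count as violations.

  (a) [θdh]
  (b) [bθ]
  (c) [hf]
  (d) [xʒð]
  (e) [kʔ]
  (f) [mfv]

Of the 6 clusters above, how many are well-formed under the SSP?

(a) sonority 3-1-3: ill-formed.
(b) sonority 1-3: ill-formed.
(c) sonority 3-3: well-formed.
(d) sonority 3-3-3: well-formed.
(e) sonority 1-1: well-formed.
(f) sonority 4-3-3: well-formed.

4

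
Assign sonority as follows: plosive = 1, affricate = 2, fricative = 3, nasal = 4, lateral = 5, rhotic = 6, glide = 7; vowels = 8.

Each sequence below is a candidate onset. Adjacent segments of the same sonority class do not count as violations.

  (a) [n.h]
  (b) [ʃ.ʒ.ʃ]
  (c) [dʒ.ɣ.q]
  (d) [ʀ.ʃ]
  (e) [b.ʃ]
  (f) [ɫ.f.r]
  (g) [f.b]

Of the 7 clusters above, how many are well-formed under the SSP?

2

(a) 4-3 → violates
(b) 3-3-3 → obeys
(c) 2-3-1 → violates
(d) 6-3 → violates
(e) 1-3 → obeys
(f) 5-3-6 → violates
(g) 3-1 → violates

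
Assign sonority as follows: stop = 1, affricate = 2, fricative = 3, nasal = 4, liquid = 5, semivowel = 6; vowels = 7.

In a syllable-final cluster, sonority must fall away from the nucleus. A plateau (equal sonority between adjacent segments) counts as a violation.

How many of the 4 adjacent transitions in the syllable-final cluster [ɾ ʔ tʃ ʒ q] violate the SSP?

/ɾ/: liquid = 5.
/ʔ/: stop = 1.
/tʃ/: affricate = 2.
/ʒ/: fricative = 3.
/q/: stop = 1.
/ɾ/→/ʔ/: 5→1 (falls) — ok.
/ʔ/→/tʃ/: 1→2 (does not fall) — violation.
/tʃ/→/ʒ/: 2→3 (does not fall) — violation.
/ʒ/→/q/: 3→1 (falls) — ok.

2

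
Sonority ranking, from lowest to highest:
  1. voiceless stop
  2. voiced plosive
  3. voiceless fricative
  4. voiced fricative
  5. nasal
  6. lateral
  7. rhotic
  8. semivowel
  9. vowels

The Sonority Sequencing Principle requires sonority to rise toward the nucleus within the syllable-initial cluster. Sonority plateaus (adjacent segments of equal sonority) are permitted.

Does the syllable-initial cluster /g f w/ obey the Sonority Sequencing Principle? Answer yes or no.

yes

/g/ — voiced plosive, sonority 2.
/f/ — voiceless fricative, sonority 3.
/w/ — semivowel, sonority 8.
The profile 2-3-8 strictly rises, so the syllable-initial cluster satisfies the SSP.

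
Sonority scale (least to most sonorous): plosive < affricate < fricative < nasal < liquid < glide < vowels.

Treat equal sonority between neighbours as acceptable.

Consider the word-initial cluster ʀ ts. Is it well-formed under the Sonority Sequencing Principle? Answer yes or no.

/ʀ/ is a liquid (sonority 5).
/ts/ is an affricate (sonority 2).
The profile is 5-2. Between /ʀ/ (5) and /ts/ (2) sonority does not rise, so the cluster violates the SSP.

no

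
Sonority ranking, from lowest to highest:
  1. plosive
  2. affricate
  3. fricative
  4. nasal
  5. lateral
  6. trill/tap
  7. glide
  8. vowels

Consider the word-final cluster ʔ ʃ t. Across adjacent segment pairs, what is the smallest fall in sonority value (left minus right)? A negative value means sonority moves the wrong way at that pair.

-2

/ʔ/ is a plosive (sonority 1).
/ʃ/ is a fricative (sonority 3).
/t/ is a plosive (sonority 1).
/ʔ/→/ʃ/: change -2.
/ʃ/→/t/: change +2.
Minimum = -2.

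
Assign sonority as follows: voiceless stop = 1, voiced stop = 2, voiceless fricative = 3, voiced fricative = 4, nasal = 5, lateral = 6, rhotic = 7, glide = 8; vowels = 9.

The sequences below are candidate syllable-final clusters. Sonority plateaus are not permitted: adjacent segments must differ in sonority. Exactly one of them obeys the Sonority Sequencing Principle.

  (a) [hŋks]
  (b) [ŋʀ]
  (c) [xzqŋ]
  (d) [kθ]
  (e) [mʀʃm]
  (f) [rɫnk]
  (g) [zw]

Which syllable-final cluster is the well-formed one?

(a) sonority 3-5-1-3: ill-formed.
(b) sonority 5-7: ill-formed.
(c) sonority 3-4-1-5: ill-formed.
(d) sonority 1-3: ill-formed.
(e) sonority 5-7-3-5: ill-formed.
(f) sonority 7-6-5-1: well-formed.
(g) sonority 4-8: ill-formed.

f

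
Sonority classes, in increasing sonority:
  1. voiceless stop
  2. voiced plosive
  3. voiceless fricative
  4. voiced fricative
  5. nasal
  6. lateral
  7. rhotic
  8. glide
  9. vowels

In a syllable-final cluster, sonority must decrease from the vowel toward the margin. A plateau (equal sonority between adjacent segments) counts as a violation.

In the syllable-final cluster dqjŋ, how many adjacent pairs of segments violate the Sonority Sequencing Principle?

1

/d/: voiced plosive = 2.
/q/: voiceless stop = 1.
/j/: glide = 8.
/ŋ/: nasal = 5.
/d/→/q/: 2→1 (falls) — ok.
/q/→/j/: 1→8 (does not fall) — violation.
/j/→/ŋ/: 8→5 (falls) — ok.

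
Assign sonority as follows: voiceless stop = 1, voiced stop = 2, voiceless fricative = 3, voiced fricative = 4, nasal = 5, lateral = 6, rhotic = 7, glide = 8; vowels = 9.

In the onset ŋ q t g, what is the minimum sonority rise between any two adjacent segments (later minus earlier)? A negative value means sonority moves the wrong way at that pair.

-4

/ŋ/ — nasal, sonority 5.
/q/ — voiceless stop, sonority 1.
/t/ — voiceless stop, sonority 1.
/g/ — voiced stop, sonority 2.
/ŋ/→/q/: change -4.
/q/→/t/: change +0.
/t/→/g/: change +1.
Minimum = -4.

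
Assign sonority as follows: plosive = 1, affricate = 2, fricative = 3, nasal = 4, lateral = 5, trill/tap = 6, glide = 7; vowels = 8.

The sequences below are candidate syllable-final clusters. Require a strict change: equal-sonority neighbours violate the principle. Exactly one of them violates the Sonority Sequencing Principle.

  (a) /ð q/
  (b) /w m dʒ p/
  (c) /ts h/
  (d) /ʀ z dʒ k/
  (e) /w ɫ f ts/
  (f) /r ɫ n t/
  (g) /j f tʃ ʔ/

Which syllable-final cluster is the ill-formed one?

c

(a) /ð q/: profile 3-1 — obeys.
(b) /w m dʒ p/: profile 7-4-2-1 — obeys.
(c) /ts h/: profile 2-3 — violates.
(d) /ʀ z dʒ k/: profile 6-3-2-1 — obeys.
(e) /w ɫ f ts/: profile 7-5-3-2 — obeys.
(f) /r ɫ n t/: profile 6-5-4-1 — obeys.
(g) /j f tʃ ʔ/: profile 7-3-2-1 — obeys.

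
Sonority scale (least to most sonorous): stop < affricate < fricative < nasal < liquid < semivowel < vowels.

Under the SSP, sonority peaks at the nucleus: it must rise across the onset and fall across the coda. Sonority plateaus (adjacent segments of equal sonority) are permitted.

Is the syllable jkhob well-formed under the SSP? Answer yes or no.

Onset: /j/ is a semivowel (sonority 6), /k/ is a stop (sonority 1), /h/ is a fricative (sonority 3); then the nucleus /o/ (sonority 7).
Onset profile 6-1-3-7 — does not rise throughout.
Coda: /b/ is a stop (sonority 1).
Coda profile 7-1 — falls from the nucleus.

no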